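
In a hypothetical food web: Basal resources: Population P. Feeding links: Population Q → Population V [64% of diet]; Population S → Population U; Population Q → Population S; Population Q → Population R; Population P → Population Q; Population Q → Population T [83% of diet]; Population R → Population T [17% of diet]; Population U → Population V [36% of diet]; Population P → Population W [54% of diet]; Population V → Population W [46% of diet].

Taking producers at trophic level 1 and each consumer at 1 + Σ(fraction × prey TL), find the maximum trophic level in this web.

4

Population Q: 1 + 1 = 2
Population R: 1 + 2 = 3
Population S: 1 + 2 = 3
Population T: 1 + (0.83×2 + 0.17×3) = 3.17
Population U: 1 + 3 = 4
Population V: 1 + (0.36×4 + 0.64×2) = 3.72
Population W: 1 + (0.46×3.72 + 0.54×1) = 3.2512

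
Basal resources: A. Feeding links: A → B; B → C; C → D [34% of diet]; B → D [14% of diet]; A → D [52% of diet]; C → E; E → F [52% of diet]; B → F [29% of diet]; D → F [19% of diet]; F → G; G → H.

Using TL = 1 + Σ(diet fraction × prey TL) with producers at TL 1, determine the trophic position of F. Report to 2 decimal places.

4.20

B: 1 + 1 = 2
C: 1 + 2 = 3
D: 1 + (0.34×3 + 0.14×2 + 0.52×1) = 2.82
E: 1 + 3 = 4
F: 1 + (0.52×4 + 0.29×2 + 0.19×2.82) = 4.1958
G: 1 + 4.1958 = 5.1958
H: 1 + 5.1958 = 6.1958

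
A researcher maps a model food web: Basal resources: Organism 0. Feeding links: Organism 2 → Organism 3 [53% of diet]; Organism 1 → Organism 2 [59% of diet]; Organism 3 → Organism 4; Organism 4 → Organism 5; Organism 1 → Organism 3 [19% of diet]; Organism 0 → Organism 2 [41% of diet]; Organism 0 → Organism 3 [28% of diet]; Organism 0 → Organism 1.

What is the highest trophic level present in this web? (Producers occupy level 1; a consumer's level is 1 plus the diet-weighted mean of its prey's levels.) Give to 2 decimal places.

5.03

Organism 1: 1 + 1 = 2
Organism 2: 1 + (0.59×2 + 0.41×1) = 2.59
Organism 3: 1 + (0.53×2.59 + 0.19×2 + 0.28×1) = 3.0327
Organism 4: 1 + 3.0327 = 4.0327
Organism 5: 1 + 4.0327 = 5.0327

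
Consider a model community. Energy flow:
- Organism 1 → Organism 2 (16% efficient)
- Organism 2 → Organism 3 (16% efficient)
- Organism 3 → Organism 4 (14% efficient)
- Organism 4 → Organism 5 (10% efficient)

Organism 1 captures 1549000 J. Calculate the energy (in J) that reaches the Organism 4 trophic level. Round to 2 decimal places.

Organism 2: 1549000 × 0.16 = 247840 J
Organism 3: 247840 × 0.16 = 39654.4 J
Organism 4: 39654.4 × 0.14 = 5551.616 J

5551.62 J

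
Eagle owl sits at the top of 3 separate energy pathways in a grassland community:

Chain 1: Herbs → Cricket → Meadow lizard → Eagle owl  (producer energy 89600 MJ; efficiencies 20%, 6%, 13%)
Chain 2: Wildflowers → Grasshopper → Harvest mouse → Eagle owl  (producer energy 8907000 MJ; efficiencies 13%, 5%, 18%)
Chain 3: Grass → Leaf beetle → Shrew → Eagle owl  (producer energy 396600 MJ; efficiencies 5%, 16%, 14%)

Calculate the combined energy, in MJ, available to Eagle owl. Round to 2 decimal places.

11005.16 MJ

Chain 1: 89600 × 0.2 × 0.06 × 0.13 = 139.776 MJ
Chain 2: 8907000 × 0.13 × 0.05 × 0.18 = 10421.19 MJ
Chain 3: 396600 × 0.05 × 0.16 × 0.14 = 444.192 MJ
Total at Eagle owl: 139.776 + 10421.19 + 444.192 = 11005.158 MJ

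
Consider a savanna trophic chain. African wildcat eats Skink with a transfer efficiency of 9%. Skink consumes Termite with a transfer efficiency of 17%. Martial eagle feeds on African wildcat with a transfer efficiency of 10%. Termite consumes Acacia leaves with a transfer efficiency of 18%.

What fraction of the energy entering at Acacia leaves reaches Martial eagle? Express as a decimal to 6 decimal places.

0.000275

Product of link efficiencies: 0.18 × 0.17 × 0.09 × 0.1 = 0.0002754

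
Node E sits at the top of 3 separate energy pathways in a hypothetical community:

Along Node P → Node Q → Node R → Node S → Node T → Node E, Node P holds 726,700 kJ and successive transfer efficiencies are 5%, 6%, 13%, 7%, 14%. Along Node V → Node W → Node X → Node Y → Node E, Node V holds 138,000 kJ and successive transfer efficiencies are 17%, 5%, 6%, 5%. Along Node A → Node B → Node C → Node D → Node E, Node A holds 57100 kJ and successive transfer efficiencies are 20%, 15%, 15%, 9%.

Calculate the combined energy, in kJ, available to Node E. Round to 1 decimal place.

29.4 kJ

Via Node P: 726700 × 0.05 × 0.06 × 0.13 × 0.07 × 0.14 = 2.7774474 kJ
Via Node V: 138000 × 0.17 × 0.05 × 0.06 × 0.05 = 3.519 kJ
Via Node A: 57100 × 0.2 × 0.15 × 0.15 × 0.09 = 23.1255 kJ
Total at Node E: 2.7774474 + 3.519 + 23.1255 = 29.4219474 kJ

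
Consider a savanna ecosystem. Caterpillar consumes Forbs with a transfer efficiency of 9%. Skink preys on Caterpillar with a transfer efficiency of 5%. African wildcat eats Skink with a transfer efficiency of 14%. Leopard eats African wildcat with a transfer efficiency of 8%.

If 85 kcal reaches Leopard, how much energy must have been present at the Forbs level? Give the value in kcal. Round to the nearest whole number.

1686508 kcal

Cumulative transfer efficiency: 0.09 × 0.05 × 0.14 × 0.08 = 0.0000504
Forbs energy = 85 / 0.0000504 = 1686508 kcal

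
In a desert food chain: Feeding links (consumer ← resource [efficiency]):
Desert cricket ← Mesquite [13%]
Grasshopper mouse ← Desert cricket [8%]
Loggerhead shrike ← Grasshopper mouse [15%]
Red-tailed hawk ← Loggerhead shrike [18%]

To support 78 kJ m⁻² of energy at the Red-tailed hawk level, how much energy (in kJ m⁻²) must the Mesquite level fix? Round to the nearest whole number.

277778 kJ m⁻²

Cumulative transfer efficiency: 0.13 × 0.08 × 0.15 × 0.18 = 0.0002808
Mesquite energy = 78 / 0.0002808 = 277778 kJ m⁻²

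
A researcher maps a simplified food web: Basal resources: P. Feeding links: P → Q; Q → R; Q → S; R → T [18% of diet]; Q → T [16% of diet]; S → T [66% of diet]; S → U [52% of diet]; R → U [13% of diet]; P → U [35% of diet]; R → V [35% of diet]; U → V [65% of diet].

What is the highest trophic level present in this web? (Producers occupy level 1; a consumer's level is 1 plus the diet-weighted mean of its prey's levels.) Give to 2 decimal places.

Q: 1 + 1 = 2
R: 1 + 2 = 3
S: 1 + 2 = 3
T: 1 + (0.18×3 + 0.16×2 + 0.66×3) = 3.84
U: 1 + (0.52×3 + 0.13×3 + 0.35×1) = 3.3
V: 1 + (0.35×3 + 0.65×3.3) = 4.195

4.20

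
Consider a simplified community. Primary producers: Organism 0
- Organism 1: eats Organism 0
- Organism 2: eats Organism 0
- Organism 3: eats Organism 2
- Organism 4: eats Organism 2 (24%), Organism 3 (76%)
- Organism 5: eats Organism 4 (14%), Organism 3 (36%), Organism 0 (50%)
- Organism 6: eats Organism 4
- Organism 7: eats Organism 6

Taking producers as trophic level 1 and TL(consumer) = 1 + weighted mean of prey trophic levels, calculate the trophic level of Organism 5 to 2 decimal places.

Organism 1: 1 + 1 = 2
Organism 2: 1 + 1 = 2
Organism 3: 1 + 2 = 3
Organism 4: 1 + (0.24×2 + 0.76×3) = 3.76
Organism 5: 1 + (0.14×3.76 + 0.36×3 + 0.5×1) = 3.1064
Organism 6: 1 + 3.76 = 4.76
Organism 7: 1 + 4.76 = 5.76

3.11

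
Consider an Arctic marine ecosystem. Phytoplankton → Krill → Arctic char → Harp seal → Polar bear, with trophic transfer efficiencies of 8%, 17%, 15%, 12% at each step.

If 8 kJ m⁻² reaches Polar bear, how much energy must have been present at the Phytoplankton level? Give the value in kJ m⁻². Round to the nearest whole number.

32680 kJ m⁻²

Cumulative transfer efficiency: 0.08 × 0.17 × 0.15 × 0.12 = 0.0002448
Phytoplankton energy = 8 / 0.0002448 = 32680 kJ m⁻²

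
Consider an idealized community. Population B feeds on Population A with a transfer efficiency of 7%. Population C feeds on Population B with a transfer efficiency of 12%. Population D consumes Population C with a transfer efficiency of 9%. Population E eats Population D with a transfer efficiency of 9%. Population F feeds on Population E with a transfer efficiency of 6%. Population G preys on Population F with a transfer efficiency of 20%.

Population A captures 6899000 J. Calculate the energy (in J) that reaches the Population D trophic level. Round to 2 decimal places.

Population B: 6899000 × 0.07 = 482930 J
Population C: 482930 × 0.12 = 57951.6 J
Population D: 57951.6 × 0.09 = 5215.644 J

5215.64 J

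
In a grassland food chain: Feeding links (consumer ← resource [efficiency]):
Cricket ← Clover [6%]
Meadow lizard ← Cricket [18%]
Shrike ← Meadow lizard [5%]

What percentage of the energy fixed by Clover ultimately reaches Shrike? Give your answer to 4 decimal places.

Product of link efficiencies: 0.06 × 0.18 × 0.05 = 0.00054
As a percentage: 0.00054 × 100 = 0.0540%

0.0540%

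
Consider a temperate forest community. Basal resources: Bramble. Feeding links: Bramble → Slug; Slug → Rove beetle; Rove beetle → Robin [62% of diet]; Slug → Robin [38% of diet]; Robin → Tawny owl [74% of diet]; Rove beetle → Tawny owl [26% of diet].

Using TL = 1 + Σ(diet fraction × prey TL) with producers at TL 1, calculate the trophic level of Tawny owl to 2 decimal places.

4.46

Slug: 1 + 1 = 2
Rove beetle: 1 + 2 = 3
Robin: 1 + (0.62×3 + 0.38×2) = 3.62
Tawny owl: 1 + (0.74×3.62 + 0.26×3) = 4.4588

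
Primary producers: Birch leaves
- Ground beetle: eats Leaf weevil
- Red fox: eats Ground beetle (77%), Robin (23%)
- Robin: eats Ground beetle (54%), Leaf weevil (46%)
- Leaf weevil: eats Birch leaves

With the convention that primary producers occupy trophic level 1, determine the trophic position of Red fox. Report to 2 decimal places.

Leaf weevil: 1 + 1 = 2
Ground beetle: 1 + 2 = 3
Robin: 1 + (0.54×3 + 0.46×2) = 3.54
Red fox: 1 + (0.77×3 + 0.23×3.54) = 4.1242

4.12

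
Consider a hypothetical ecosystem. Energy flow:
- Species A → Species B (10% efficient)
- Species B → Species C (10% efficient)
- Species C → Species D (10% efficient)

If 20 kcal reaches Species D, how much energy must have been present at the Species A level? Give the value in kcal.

20000 kcal

Cumulative transfer efficiency: 0.1 × 0.1 × 0.1 = 0.001
Species A energy = 20 / 0.001 = 20000 kcal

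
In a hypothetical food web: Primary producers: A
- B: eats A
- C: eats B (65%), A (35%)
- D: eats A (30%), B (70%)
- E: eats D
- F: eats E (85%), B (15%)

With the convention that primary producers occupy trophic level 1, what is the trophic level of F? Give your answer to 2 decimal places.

4.45

B: 1 + 1 = 2
C: 1 + (0.65×2 + 0.35×1) = 2.65
D: 1 + (0.3×1 + 0.7×2) = 2.7
E: 1 + 2.7 = 3.7
F: 1 + (0.85×3.7 + 0.15×2) = 4.445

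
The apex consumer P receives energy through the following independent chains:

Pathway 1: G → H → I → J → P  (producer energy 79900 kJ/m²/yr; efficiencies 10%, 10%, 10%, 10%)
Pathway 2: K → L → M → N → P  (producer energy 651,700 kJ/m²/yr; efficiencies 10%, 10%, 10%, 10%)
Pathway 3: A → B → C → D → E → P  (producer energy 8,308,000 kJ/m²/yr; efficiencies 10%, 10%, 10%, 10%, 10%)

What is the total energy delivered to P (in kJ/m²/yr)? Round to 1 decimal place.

Pathway 1: 79900 × 0.1 × 0.1 × 0.1 × 0.1 = 7.99 kJ/m²/yr
Pathway 2: 651700 × 0.1 × 0.1 × 0.1 × 0.1 = 65.17 kJ/m²/yr
Pathway 3: 8308000 × 0.1 × 0.1 × 0.1 × 0.1 × 0.1 = 83.08 kJ/m²/yr
Total at P: 7.99 + 65.17 + 83.08 = 156.24 kJ/m²/yr

156.2 kJ/m²/yr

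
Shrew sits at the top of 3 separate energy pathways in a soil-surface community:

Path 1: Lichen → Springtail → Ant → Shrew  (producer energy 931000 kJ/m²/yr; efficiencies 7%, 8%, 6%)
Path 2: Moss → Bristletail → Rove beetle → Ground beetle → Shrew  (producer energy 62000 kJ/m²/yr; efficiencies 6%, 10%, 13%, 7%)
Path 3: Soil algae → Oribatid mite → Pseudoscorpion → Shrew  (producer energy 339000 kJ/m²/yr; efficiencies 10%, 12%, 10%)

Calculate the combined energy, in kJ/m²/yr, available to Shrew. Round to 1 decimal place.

723.0 kJ/m²/yr

Path 1: 931000 × 0.07 × 0.08 × 0.06 = 312.816 kJ/m²/yr
Path 2: 62000 × 0.06 × 0.1 × 0.13 × 0.07 = 3.3852 kJ/m²/yr
Path 3: 339000 × 0.1 × 0.12 × 0.1 = 406.8 kJ/m²/yr
Total at Shrew: 312.816 + 3.3852 + 406.8 = 723.0012 kJ/m²/yr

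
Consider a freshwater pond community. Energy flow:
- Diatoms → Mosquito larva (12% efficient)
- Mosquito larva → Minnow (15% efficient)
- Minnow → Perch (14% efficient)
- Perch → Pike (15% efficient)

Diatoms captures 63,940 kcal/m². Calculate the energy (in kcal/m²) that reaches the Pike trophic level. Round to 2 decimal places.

24.17 kcal/m²

Mosquito larva: 63940 × 0.12 = 7672.8 kcal/m²
Minnow: 7672.8 × 0.15 = 1150.92 kcal/m²
Perch: 1150.92 × 0.14 = 161.1288 kcal/m²
Pike: 161.1288 × 0.15 = 24.16932 kcal/m²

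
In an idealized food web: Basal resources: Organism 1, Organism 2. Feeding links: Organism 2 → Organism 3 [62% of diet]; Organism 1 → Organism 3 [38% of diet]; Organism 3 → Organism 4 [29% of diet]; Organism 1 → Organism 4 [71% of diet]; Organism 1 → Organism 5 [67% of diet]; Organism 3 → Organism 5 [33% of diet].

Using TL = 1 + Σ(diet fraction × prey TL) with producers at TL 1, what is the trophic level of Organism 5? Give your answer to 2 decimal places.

Organism 3: 1 + (0.62×1 + 0.38×1) = 2
Organism 4: 1 + (0.29×2 + 0.71×1) = 2.29
Organism 5: 1 + (0.67×1 + 0.33×2) = 2.33

2.33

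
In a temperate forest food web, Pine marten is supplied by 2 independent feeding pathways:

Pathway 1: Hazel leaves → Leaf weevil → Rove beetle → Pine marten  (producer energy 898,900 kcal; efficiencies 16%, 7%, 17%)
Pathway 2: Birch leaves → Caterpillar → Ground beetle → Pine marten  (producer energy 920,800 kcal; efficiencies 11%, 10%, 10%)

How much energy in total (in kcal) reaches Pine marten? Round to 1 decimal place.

2724.4 kcal

Pathway 1: 898900 × 0.16 × 0.07 × 0.17 = 1711.5056 kcal
Pathway 2: 920800 × 0.11 × 0.1 × 0.1 = 1012.88 kcal
Total at Pine marten: 1711.5056 + 1012.88 = 2724.3856 kcal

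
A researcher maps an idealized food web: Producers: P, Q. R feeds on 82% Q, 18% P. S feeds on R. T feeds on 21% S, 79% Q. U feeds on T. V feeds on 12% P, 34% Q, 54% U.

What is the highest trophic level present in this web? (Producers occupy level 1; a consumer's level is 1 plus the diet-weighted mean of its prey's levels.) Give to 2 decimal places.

3.42

R: 1 + (0.82×1 + 0.18×1) = 2
S: 1 + 2 = 3
T: 1 + (0.21×3 + 0.79×1) = 2.42
U: 1 + 2.42 = 3.42
V: 1 + (0.12×1 + 0.34×1 + 0.54×3.42) = 3.3068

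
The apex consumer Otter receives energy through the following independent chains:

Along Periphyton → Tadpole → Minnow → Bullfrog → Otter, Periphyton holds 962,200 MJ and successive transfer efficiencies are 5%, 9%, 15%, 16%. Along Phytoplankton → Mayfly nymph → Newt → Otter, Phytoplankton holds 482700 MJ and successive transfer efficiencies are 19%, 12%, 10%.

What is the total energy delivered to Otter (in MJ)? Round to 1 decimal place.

Via Periphyton: 962200 × 0.05 × 0.09 × 0.15 × 0.16 = 103.9176 MJ
Via Phytoplankton: 482700 × 0.19 × 0.12 × 0.1 = 1100.556 MJ
Total at Otter: 103.9176 + 1100.556 = 1204.4736 MJ

1204.5 MJ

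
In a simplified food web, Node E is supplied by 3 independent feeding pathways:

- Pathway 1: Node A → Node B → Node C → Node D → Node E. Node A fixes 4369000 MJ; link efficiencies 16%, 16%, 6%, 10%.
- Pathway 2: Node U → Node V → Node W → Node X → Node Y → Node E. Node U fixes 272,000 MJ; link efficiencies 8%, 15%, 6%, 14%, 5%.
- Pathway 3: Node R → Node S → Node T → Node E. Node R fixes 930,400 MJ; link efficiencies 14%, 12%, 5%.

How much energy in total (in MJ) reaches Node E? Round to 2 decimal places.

1453.99 MJ

Pathway 1: 4369000 × 0.16 × 0.16 × 0.06 × 0.1 = 671.0784 MJ
Pathway 2: 272000 × 0.08 × 0.15 × 0.06 × 0.14 × 0.05 = 1.37088 MJ
Pathway 3: 930400 × 0.14 × 0.12 × 0.05 = 781.536 MJ
Total at Node E: 671.0784 + 1.37088 + 781.536 = 1453.98528 MJ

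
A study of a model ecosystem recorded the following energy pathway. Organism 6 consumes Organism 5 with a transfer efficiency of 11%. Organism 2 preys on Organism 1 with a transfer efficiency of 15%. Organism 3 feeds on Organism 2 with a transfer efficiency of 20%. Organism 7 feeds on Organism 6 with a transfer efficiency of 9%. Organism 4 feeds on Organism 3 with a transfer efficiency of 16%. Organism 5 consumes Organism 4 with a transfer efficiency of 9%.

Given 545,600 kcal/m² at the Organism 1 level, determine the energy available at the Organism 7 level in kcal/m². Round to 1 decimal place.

2.3 kcal/m²

Organism 2: 545600 × 0.15 = 81840 kcal/m²
Organism 3: 81840 × 0.2 = 16368 kcal/m²
Organism 4: 16368 × 0.16 = 2618.88 kcal/m²
Organism 5: 2618.88 × 0.09 = 235.6992 kcal/m²
Organism 6: 235.6992 × 0.11 = 25.926912 kcal/m²
Organism 7: 25.926912 × 0.09 = 2.33342208 kcal/m²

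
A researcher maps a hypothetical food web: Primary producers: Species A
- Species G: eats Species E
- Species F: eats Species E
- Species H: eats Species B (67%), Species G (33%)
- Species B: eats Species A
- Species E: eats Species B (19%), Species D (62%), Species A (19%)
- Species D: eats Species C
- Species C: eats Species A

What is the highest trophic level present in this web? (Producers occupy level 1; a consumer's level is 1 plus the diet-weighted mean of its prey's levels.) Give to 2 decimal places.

4.43

Species B: 1 + 1 = 2
Species C: 1 + 1 = 2
Species D: 1 + 2 = 3
Species E: 1 + (0.19×2 + 0.62×3 + 0.19×1) = 3.43
Species F: 1 + 3.43 = 4.43
Species G: 1 + 3.43 = 4.43
Species H: 1 + (0.67×2 + 0.33×4.43) = 3.8019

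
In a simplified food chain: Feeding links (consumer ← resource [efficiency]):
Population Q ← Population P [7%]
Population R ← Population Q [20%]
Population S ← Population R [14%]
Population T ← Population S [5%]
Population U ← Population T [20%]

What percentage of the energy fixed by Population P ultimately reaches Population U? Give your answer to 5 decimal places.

0.00196%

Product of link efficiencies: 0.07 × 0.2 × 0.14 × 0.05 × 0.2 = 0.0000196
As a percentage: 0.0000196 × 100 = 0.00196%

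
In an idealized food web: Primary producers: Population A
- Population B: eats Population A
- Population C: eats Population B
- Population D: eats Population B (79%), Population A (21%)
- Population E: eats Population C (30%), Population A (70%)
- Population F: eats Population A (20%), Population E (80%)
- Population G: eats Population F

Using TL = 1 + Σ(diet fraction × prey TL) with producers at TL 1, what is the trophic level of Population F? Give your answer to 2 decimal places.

Population B: 1 + 1 = 2
Population C: 1 + 2 = 3
Population D: 1 + (0.79×2 + 0.21×1) = 2.79
Population E: 1 + (0.3×3 + 0.7×1) = 2.6
Population F: 1 + (0.2×1 + 0.8×2.6) = 3.28
Population G: 1 + 3.28 = 4.28

3.28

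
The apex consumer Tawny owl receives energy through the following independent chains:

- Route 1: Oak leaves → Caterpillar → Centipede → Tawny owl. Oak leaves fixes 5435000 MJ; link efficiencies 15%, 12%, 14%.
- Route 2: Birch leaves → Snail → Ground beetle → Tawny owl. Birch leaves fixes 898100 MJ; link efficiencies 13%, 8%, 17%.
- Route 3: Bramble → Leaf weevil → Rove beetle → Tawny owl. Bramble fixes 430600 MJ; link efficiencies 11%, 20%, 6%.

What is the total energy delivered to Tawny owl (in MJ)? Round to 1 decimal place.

15852.4 MJ

Route 1: 5435000 × 0.15 × 0.12 × 0.14 = 13696.2 MJ
Route 2: 898100 × 0.13 × 0.08 × 0.17 = 1587.8408 MJ
Route 3: 430600 × 0.11 × 0.2 × 0.06 = 568.392 MJ
Total at Tawny owl: 13696.2 + 1587.8408 + 568.392 = 15852.4328 MJ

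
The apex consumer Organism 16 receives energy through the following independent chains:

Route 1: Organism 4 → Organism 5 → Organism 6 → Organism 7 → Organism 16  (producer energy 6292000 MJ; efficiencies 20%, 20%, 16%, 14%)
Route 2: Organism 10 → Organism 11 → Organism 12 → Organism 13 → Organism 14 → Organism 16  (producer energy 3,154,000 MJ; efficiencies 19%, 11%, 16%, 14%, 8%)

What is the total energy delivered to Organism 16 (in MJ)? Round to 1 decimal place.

Route 1: 6292000 × 0.2 × 0.2 × 0.16 × 0.14 = 5637.632 MJ
Route 2: 3154000 × 0.19 × 0.11 × 0.16 × 0.14 × 0.08 = 118.1261312 MJ
Total at Organism 16: 5637.632 + 118.1261312 = 5755.7581312 MJ

5755.8 MJ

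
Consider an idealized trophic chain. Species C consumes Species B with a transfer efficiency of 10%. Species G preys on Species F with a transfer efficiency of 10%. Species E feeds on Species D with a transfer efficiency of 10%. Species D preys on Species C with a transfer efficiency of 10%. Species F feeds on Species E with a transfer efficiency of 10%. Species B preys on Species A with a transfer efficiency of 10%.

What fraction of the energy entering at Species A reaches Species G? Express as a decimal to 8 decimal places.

Product of link efficiencies: 0.1 × 0.1 × 0.1 × 0.1 × 0.1 × 0.1 = 0.000001

0.00000100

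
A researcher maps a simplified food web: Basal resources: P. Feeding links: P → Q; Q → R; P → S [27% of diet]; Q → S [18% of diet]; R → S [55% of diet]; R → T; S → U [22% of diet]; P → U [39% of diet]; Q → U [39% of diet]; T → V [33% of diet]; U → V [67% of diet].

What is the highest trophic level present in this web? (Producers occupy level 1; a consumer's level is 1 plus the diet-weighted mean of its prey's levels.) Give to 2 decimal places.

4.26

Q: 1 + 1 = 2
R: 1 + 2 = 3
S: 1 + (0.27×1 + 0.18×2 + 0.55×3) = 3.28
T: 1 + 3 = 4
U: 1 + (0.22×3.28 + 0.39×1 + 0.39×2) = 2.8916
V: 1 + (0.33×4 + 0.67×2.8916) = 4.257372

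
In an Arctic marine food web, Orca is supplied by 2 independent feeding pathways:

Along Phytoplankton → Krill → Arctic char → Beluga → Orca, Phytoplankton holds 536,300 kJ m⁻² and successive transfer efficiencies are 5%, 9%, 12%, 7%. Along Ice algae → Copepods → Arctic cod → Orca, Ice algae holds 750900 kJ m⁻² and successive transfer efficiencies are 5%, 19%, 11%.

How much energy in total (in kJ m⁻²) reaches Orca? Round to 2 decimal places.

804.96 kJ m⁻²

Via Phytoplankton: 536300 × 0.05 × 0.09 × 0.12 × 0.07 = 20.27214 kJ m⁻²
Via Ice algae: 750900 × 0.05 × 0.19 × 0.11 = 784.6905 kJ m⁻²
Total at Orca: 20.27214 + 784.6905 = 804.96264 kJ m⁻²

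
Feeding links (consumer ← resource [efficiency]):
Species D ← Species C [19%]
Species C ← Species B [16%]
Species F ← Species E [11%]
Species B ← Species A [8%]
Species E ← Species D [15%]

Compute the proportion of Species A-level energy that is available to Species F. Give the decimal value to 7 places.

0.0000401

Product of link efficiencies: 0.08 × 0.16 × 0.19 × 0.15 × 0.11 = 0.000040128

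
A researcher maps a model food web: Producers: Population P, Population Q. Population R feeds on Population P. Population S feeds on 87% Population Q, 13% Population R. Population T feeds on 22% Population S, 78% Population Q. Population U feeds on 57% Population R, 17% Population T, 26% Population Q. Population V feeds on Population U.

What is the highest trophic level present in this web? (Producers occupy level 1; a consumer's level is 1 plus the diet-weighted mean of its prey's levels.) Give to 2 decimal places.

3.78

Population R: 1 + 1 = 2
Population S: 1 + (0.87×1 + 0.13×2) = 2.13
Population T: 1 + (0.22×2.13 + 0.78×1) = 2.2486
Population U: 1 + (0.57×2 + 0.17×2.2486 + 0.26×1) = 2.782262
Population V: 1 + 2.782262 = 3.782262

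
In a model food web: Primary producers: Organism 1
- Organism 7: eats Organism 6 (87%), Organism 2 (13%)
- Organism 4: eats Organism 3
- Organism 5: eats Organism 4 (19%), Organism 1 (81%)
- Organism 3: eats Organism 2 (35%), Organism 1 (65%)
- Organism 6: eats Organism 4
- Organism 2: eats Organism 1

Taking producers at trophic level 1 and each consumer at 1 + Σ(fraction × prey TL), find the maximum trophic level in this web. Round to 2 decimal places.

Organism 2: 1 + 1 = 2
Organism 3: 1 + (0.35×2 + 0.65×1) = 2.35
Organism 4: 1 + 2.35 = 3.35
Organism 5: 1 + (0.19×3.35 + 0.81×1) = 2.4465
Organism 6: 1 + 3.35 = 4.35
Organism 7: 1 + (0.87×4.35 + 0.13×2) = 5.0445

5.04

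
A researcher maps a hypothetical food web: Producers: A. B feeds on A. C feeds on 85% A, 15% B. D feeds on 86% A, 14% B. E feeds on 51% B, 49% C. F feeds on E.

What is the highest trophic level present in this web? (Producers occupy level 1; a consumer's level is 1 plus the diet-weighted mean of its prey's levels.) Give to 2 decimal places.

4.07

B: 1 + 1 = 2
C: 1 + (0.85×1 + 0.15×2) = 2.15
D: 1 + (0.86×1 + 0.14×2) = 2.14
E: 1 + (0.51×2 + 0.49×2.15) = 3.0735
F: 1 + 3.0735 = 4.0735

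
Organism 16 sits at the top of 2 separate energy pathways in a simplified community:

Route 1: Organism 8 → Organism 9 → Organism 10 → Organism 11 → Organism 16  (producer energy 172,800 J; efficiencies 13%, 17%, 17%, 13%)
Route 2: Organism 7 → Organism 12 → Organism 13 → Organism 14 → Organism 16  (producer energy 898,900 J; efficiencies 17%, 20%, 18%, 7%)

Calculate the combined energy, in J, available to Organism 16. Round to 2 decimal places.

Route 1: 172800 × 0.13 × 0.17 × 0.17 × 0.13 = 84.397248 J
Route 2: 898900 × 0.17 × 0.2 × 0.18 × 0.07 = 385.08876 J
Total at Organism 16: 84.397248 + 385.08876 = 469.486008 J

469.49 J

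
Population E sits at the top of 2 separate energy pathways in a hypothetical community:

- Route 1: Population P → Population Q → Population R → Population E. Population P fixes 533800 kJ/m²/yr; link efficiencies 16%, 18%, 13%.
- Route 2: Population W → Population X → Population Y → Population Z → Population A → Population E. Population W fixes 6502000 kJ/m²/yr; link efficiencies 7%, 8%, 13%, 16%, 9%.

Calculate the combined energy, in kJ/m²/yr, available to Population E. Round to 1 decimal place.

Route 1: 533800 × 0.16 × 0.18 × 0.13 = 1998.5472 kJ/m²/yr
Route 2: 6502000 × 0.07 × 0.08 × 0.13 × 0.16 × 0.09 = 68.1617664 kJ/m²/yr
Total at Population E: 1998.5472 + 68.1617664 = 2066.7089664 kJ/m²/yr

2066.7 kJ/m²/yr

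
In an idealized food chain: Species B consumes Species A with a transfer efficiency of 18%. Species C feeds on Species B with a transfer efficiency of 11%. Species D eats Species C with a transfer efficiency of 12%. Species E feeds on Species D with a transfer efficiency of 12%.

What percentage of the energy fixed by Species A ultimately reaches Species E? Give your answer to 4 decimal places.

0.0285%

Product of link efficiencies: 0.18 × 0.11 × 0.12 × 0.12 = 0.00028512
As a percentage: 0.00028512 × 100 = 0.0285%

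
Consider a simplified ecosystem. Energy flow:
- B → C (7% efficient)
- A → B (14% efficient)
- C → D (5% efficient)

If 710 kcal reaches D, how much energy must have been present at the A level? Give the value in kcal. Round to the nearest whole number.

1448980 kcal

Cumulative transfer efficiency: 0.14 × 0.07 × 0.05 = 0.00049
A energy = 710 / 0.00049 = 1448980 kcal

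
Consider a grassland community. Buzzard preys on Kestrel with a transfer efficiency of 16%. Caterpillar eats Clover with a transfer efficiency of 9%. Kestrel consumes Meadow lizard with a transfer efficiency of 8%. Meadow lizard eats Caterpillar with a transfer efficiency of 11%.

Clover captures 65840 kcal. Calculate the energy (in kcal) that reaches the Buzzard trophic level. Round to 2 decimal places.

8.34 kcal

Caterpillar: 65840 × 0.09 = 5925.6 kcal
Meadow lizard: 5925.6 × 0.11 = 651.816 kcal
Kestrel: 651.816 × 0.08 = 52.14528 kcal
Buzzard: 52.14528 × 0.16 = 8.3432448 kcal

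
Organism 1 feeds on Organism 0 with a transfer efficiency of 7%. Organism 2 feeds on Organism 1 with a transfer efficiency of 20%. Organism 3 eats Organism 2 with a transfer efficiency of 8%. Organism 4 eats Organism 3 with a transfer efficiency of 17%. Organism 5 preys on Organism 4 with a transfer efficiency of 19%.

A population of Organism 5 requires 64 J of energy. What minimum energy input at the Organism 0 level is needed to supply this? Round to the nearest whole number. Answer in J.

1769129 J

Cumulative transfer efficiency: 0.07 × 0.2 × 0.08 × 0.17 × 0.19 = 0.000036176
Organism 0 energy = 64 / 0.000036176 = 1769129 J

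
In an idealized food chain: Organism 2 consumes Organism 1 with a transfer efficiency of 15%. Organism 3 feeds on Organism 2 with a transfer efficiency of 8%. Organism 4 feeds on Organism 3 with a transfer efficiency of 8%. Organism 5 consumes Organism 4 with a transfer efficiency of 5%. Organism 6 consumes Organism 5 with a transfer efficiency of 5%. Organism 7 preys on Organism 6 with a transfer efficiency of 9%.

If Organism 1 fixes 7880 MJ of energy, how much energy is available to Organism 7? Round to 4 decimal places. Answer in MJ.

0.0017 MJ

Organism 2: 7880 × 0.15 = 1182 MJ
Organism 3: 1182 × 0.08 = 94.56 MJ
Organism 4: 94.56 × 0.08 = 7.5648 MJ
Organism 5: 7.5648 × 0.05 = 0.37824 MJ
Organism 6: 0.37824 × 0.05 = 0.018912 MJ
Organism 7: 0.018912 × 0.09 = 0.00170208 MJ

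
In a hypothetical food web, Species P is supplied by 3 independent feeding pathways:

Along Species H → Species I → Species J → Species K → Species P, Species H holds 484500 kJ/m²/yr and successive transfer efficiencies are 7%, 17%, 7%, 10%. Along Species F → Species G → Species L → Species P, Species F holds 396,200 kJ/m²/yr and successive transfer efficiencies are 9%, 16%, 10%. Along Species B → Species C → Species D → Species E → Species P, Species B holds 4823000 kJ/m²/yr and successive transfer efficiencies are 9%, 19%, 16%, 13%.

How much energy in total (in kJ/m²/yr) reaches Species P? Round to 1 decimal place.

Via Species H: 484500 × 0.07 × 0.17 × 0.07 × 0.1 = 40.35885 kJ/m²/yr
Via Species F: 396200 × 0.09 × 0.16 × 0.1 = 570.528 kJ/m²/yr
Via Species B: 4823000 × 0.09 × 0.19 × 0.16 × 0.13 = 1715.44464 kJ/m²/yr
Total at Species P: 40.35885 + 570.528 + 1715.44464 = 2326.33149 kJ/m²/yr

2326.3 kJ/m²/yr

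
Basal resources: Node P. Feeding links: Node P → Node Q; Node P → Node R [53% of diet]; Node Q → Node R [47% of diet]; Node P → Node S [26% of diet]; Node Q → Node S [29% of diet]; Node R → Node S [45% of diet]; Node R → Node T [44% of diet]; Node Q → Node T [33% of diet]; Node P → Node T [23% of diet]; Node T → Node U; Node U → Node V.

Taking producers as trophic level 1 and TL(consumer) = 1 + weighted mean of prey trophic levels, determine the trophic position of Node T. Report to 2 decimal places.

Node Q: 1 + 1 = 2
Node R: 1 + (0.53×1 + 0.47×2) = 2.47
Node S: 1 + (0.26×1 + 0.29×2 + 0.45×2.47) = 2.9515
Node T: 1 + (0.44×2.47 + 0.33×2 + 0.23×1) = 2.9768
Node U: 1 + 2.9768 = 3.9768
Node V: 1 + 3.9768 = 4.9768

2.98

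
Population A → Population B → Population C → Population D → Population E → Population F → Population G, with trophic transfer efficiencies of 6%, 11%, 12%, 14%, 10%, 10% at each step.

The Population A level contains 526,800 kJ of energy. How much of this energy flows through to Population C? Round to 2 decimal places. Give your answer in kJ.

3476.88 kJ

Population B: 526800 × 0.06 = 31608 kJ
Population C: 31608 × 0.11 = 3476.88 kJ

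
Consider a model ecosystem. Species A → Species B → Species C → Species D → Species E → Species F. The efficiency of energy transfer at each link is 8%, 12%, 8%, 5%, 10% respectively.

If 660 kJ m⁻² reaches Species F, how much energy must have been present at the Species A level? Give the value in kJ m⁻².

Cumulative transfer efficiency: 0.08 × 0.12 × 0.08 × 0.05 × 0.1 = 0.00000384
Species A energy = 660 / 0.00000384 = 171875000 kJ m⁻²

171875000 kJ m⁻²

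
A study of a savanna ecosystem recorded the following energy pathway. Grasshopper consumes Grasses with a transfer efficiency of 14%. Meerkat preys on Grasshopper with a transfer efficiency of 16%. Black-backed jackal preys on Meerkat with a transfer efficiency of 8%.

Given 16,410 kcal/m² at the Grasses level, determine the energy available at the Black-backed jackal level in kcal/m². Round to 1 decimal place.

Grasshopper: 16410 × 0.14 = 2297.4 kcal/m²
Meerkat: 2297.4 × 0.16 = 367.584 kcal/m²
Black-backed jackal: 367.584 × 0.08 = 29.40672 kcal/m²

29.4 kcal/m²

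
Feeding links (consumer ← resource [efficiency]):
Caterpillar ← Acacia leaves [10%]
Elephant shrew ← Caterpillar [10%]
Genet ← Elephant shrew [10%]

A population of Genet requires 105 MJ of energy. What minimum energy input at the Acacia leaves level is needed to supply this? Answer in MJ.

105000 MJ

Cumulative transfer efficiency: 0.1 × 0.1 × 0.1 = 0.001
Acacia leaves energy = 105 / 0.001 = 105000 MJ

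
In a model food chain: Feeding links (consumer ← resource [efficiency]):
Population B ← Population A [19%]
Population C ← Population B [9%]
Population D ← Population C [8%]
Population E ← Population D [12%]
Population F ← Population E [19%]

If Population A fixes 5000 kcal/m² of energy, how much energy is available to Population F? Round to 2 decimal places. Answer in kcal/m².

Population B: 5000 × 0.19 = 950 kcal/m²
Population C: 950 × 0.09 = 85.5 kcal/m²
Population D: 85.5 × 0.08 = 6.84 kcal/m²
Population E: 6.84 × 0.12 = 0.8208 kcal/m²
Population F: 0.8208 × 0.19 = 0.155952 kcal/m²

0.16 kcal/m²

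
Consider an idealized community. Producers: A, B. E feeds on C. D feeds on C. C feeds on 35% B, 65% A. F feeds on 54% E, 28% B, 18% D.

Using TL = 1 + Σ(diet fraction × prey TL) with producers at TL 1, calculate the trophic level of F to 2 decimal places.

3.44

C: 1 + (0.35×1 + 0.65×1) = 2
D: 1 + 2 = 3
E: 1 + 2 = 3
F: 1 + (0.54×3 + 0.28×1 + 0.18×3) = 3.44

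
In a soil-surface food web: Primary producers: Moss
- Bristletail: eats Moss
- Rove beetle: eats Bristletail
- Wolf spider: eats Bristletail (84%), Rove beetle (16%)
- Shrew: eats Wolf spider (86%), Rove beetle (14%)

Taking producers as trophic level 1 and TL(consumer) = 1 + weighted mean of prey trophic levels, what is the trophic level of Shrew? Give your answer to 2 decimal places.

Bristletail: 1 + 1 = 2
Rove beetle: 1 + 2 = 3
Wolf spider: 1 + (0.84×2 + 0.16×3) = 3.16
Shrew: 1 + (0.86×3.16 + 0.14×3) = 4.1376

4.14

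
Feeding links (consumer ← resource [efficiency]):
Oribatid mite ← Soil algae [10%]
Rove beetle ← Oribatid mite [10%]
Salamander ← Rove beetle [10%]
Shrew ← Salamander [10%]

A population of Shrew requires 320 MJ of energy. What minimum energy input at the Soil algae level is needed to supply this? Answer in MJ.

Cumulative transfer efficiency: 0.1 × 0.1 × 0.1 × 0.1 = 0.0001
Soil algae energy = 320 / 0.0001 = 3200000 MJ

3200000 MJ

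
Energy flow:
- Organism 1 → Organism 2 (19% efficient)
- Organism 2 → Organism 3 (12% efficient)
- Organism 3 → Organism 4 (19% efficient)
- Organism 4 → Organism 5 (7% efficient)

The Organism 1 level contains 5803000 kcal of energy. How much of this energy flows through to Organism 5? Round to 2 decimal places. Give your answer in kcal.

Organism 2: 5803000 × 0.19 = 1102570 kcal
Organism 3: 1102570 × 0.12 = 132308.4 kcal
Organism 4: 132308.4 × 0.19 = 25138.596 kcal
Organism 5: 25138.596 × 0.07 = 1759.70172 kcal

1759.70 kcal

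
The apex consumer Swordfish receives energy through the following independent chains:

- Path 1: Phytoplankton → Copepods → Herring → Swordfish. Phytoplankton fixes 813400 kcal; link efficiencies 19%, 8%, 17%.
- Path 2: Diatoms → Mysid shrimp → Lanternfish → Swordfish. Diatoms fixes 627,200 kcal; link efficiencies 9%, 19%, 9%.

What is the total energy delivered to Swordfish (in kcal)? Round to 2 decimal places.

Path 1: 813400 × 0.19 × 0.08 × 0.17 = 2101.8256 kcal
Path 2: 627200 × 0.09 × 0.19 × 0.09 = 965.2608 kcal
Total at Swordfish: 2101.8256 + 965.2608 = 3067.0864 kcal

3067.09 kcal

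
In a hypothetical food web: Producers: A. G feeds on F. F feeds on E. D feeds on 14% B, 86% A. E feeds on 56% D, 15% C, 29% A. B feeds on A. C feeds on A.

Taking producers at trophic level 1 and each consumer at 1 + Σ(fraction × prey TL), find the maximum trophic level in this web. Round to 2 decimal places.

B: 1 + 1 = 2
C: 1 + 1 = 2
D: 1 + (0.14×2 + 0.86×1) = 2.14
E: 1 + (0.56×2.14 + 0.15×2 + 0.29×1) = 2.7884
F: 1 + 2.7884 = 3.7884
G: 1 + 3.7884 = 4.7884

4.79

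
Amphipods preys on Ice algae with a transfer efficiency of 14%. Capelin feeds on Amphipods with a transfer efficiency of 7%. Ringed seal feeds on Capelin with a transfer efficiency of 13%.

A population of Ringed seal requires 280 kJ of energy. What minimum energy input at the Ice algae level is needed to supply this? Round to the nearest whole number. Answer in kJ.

219780 kJ

Cumulative transfer efficiency: 0.14 × 0.07 × 0.13 = 0.001274
Ice algae energy = 280 / 0.001274 = 219780 kJ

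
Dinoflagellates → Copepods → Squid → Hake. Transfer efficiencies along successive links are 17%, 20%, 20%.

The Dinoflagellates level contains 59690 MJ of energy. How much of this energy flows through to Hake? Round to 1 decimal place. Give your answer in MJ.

Copepods: 59690 × 0.17 = 10147.3 MJ
Squid: 10147.3 × 0.2 = 2029.46 MJ
Hake: 2029.46 × 0.2 = 405.892 MJ

405.9 MJ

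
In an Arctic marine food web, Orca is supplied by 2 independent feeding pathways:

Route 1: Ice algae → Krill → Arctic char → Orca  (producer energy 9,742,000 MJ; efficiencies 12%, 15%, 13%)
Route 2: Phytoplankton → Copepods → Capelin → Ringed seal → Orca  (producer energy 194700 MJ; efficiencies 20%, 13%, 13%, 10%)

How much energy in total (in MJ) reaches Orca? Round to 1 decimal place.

22862.1 MJ

Route 1: 9742000 × 0.12 × 0.15 × 0.13 = 22796.28 MJ
Route 2: 194700 × 0.2 × 0.13 × 0.13 × 0.1 = 65.8086 MJ
Total at Orca: 22796.28 + 65.8086 = 22862.0886 MJ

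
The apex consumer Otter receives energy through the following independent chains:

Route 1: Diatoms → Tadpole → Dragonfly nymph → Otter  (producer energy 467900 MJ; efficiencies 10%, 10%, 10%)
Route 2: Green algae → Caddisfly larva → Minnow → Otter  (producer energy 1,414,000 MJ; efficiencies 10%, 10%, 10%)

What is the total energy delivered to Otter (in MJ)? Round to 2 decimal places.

Route 1: 467900 × 0.1 × 0.1 × 0.1 = 467.9 MJ
Route 2: 1414000 × 0.1 × 0.1 × 0.1 = 1414 MJ
Total at Otter: 467.9 + 1414 = 1881.9 MJ

1881.90 MJ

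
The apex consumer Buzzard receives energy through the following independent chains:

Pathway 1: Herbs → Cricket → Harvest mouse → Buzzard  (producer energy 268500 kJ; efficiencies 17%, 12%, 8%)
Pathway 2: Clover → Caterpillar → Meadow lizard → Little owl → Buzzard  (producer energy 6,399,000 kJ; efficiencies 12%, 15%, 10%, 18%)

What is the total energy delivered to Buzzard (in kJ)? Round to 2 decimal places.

2511.47 kJ

Pathway 1: 268500 × 0.17 × 0.12 × 0.08 = 438.192 kJ
Pathway 2: 6399000 × 0.12 × 0.15 × 0.1 × 0.18 = 2073.276 kJ
Total at Buzzard: 438.192 + 2073.276 = 2511.468 kJ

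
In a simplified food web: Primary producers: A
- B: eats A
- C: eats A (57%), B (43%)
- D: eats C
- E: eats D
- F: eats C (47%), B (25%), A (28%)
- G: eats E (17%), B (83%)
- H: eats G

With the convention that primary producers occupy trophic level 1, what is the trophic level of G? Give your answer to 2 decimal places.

3.41

B: 1 + 1 = 2
C: 1 + (0.57×1 + 0.43×2) = 2.43
D: 1 + 2.43 = 3.43
E: 1 + 3.43 = 4.43
F: 1 + (0.47×2.43 + 0.25×2 + 0.28×1) = 2.9221
G: 1 + (0.17×4.43 + 0.83×2) = 3.4131
H: 1 + 3.4131 = 4.4131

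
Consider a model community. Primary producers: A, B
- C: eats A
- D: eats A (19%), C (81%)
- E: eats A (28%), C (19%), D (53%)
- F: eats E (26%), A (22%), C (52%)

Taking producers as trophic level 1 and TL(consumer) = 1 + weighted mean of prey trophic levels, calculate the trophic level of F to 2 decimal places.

C: 1 + 1 = 2
D: 1 + (0.19×1 + 0.81×2) = 2.81
E: 1 + (0.28×1 + 0.19×2 + 0.53×2.81) = 3.1493
F: 1 + (0.26×3.1493 + 0.22×1 + 0.52×2) = 3.078818

3.08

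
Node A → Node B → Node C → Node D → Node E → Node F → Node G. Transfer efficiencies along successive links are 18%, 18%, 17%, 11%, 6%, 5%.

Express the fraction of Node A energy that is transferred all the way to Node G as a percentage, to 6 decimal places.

0.000182%

Product of link efficiencies: 0.18 × 0.18 × 0.17 × 0.11 × 0.06 × 0.05 = 0.00000181764
As a percentage: 0.00000181764 × 100 = 0.000182%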